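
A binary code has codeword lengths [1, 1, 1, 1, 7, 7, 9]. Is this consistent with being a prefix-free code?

Kraft inequality: Σ 2^(-l_i) ≤ 1 for prefix-free code
Calculating: 2^(-1) + 2^(-1) + 2^(-1) + 2^(-1) + 2^(-7) + 2^(-7) + 2^(-9)
= 0.5 + 0.5 + 0.5 + 0.5 + 0.0078125 + 0.0078125 + 0.001953125
= 2.0176
Since 2.0176 > 1, prefix-free code does not exist


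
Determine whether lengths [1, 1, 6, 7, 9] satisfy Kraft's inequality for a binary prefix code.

Kraft inequality: Σ 2^(-l_i) ≤ 1 for prefix-free code
Calculating: 2^(-1) + 2^(-1) + 2^(-6) + 2^(-7) + 2^(-9)
= 0.5 + 0.5 + 0.015625 + 0.0078125 + 0.001953125
= 1.0254
Since 1.0254 > 1, prefix-free code does not exist


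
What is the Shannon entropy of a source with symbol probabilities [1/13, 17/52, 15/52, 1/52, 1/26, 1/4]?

H(X) = -Σ p(x) log₂ p(x)
  -1/13 × log₂(1/13) = 0.2846
  -17/52 × log₂(17/52) = 0.5273
  -15/52 × log₂(15/52) = 0.5174
  -1/52 × log₂(1/52) = 0.1096
  -1/26 × log₂(1/26) = 0.1808
  -1/4 × log₂(1/4) = 0.5000
H(X) = 2.1197 bits


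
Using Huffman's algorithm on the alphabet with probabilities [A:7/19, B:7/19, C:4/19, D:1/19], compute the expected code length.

Huffman tree construction:
Combine smallest probabilities repeatedly
Resulting codes:
  A: 11 (length 2)
  B: 0 (length 1)
  C: 101 (length 3)
  D: 100 (length 3)
Average length = Σ p(s) × length(s) = 1.8947 bits


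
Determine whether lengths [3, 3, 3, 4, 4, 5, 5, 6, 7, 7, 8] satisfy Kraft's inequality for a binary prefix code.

Kraft inequality: Σ 2^(-l_i) ≤ 1 for prefix-free code
Calculating: 2^(-3) + 2^(-3) + 2^(-3) + 2^(-4) + 2^(-4) + 2^(-5) + 2^(-5) + 2^(-6) + 2^(-7) + 2^(-7) + 2^(-8)
= 0.125 + 0.125 + 0.125 + 0.0625 + 0.0625 + 0.03125 + 0.03125 + 0.015625 + 0.0078125 + 0.0078125 + 0.00390625
= 0.5977
Since 0.5977 ≤ 1, prefix-free code exists


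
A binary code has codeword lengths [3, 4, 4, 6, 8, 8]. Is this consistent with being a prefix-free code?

Kraft inequality: Σ 2^(-l_i) ≤ 1 for prefix-free code
Calculating: 2^(-3) + 2^(-4) + 2^(-4) + 2^(-6) + 2^(-8) + 2^(-8)
= 0.125 + 0.0625 + 0.0625 + 0.015625 + 0.00390625 + 0.00390625
= 0.2734
Since 0.2734 ≤ 1, prefix-free code exists


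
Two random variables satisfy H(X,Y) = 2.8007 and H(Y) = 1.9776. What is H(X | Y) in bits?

Chain rule: H(X,Y) = H(X|Y) + H(Y)
H(X|Y) = H(X,Y) - H(Y) = 2.8007 - 1.9776 = 0.8231 bits


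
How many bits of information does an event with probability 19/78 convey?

Information content I(x) = -log₂(p(x))
I = -log₂(19/78) = -log₂(0.2436)
I = 2.0375 bits


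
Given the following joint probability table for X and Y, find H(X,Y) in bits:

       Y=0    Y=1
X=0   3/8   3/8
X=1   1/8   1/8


H(X,Y) = -Σ p(x,y) log₂ p(x,y)
  p(0,0)=3/8: -0.3750 × log₂(0.3750) = 0.5306
  p(0,1)=3/8: -0.3750 × log₂(0.3750) = 0.5306
  p(1,0)=1/8: -0.1250 × log₂(0.1250) = 0.3750
  p(1,1)=1/8: -0.1250 × log₂(0.1250) = 0.3750
H(X,Y) = 1.8113 bits


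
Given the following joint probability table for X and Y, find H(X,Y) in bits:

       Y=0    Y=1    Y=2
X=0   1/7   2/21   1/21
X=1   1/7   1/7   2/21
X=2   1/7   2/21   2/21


H(X,Y) = -Σ p(x,y) log₂ p(x,y)
  p(0,0)=1/7: -0.1429 × log₂(0.1429) = 0.4011
  p(0,1)=2/21: -0.0952 × log₂(0.0952) = 0.3231
  p(0,2)=1/21: -0.0476 × log₂(0.0476) = 0.2092
  p(1,0)=1/7: -0.1429 × log₂(0.1429) = 0.4011
  p(1,1)=1/7: -0.1429 × log₂(0.1429) = 0.4011
  p(1,2)=2/21: -0.0952 × log₂(0.0952) = 0.3231
  p(2,0)=1/7: -0.1429 × log₂(0.1429) = 0.4011
  p(2,1)=2/21: -0.0952 × log₂(0.0952) = 0.3231
  p(2,2)=2/21: -0.0952 × log₂(0.0952) = 0.3231
H(X,Y) = 3.1057 bits


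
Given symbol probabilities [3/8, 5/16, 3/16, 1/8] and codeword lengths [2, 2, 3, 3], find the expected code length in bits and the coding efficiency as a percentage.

Average length L = Σ p_i × l_i = 2.3125 bits
Entropy H = 1.8829 bits
Efficiency η = H/L × 100% = 81.42%


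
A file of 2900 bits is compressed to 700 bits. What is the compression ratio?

Compression ratio = Original / Compressed
= 2900 / 700 = 4.14:1


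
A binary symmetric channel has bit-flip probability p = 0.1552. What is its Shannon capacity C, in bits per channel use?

For BSC with error probability p:
C = 1 - H(p) where H(p) is binary entropy
H(0.1552) = -0.1552 × log₂(0.1552) - 0.8448 × log₂(0.8448)
H(p) = 0.6227
C = 1 - 0.6227 = 0.3773 bits/use


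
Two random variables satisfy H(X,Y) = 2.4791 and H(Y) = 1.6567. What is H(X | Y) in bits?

Chain rule: H(X,Y) = H(X|Y) + H(Y)
H(X|Y) = H(X,Y) - H(Y) = 2.4791 - 1.6567 = 0.8224 bits


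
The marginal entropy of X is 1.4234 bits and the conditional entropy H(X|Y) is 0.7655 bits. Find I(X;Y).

I(X;Y) = H(X) - H(X|Y)
I(X;Y) = 1.4234 - 0.7655 = 0.6579 bits


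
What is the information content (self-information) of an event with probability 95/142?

Information content I(x) = -log₂(p(x))
I = -log₂(95/142) = -log₂(0.6690)
I = 0.5799 bits


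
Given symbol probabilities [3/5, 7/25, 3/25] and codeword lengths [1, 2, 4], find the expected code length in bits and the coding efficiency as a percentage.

Average length L = Σ p_i × l_i = 1.6400 bits
Entropy H = 1.3235 bits
Efficiency η = H/L × 100% = 80.70%


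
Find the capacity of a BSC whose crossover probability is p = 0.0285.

For BSC with error probability p:
C = 1 - H(p) where H(p) is binary entropy
H(0.0285) = -0.0285 × log₂(0.0285) - 0.9715 × log₂(0.9715)
H(p) = 0.1868
C = 1 - 0.1868 = 0.8132 bits/use


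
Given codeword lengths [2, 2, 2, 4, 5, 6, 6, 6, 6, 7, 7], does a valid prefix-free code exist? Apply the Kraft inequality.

Kraft inequality: Σ 2^(-l_i) ≤ 1 for prefix-free code
Calculating: 2^(-2) + 2^(-2) + 2^(-2) + 2^(-4) + 2^(-5) + 2^(-6) + 2^(-6) + 2^(-6) + 2^(-6) + 2^(-7) + 2^(-7)
= 0.25 + 0.25 + 0.25 + 0.0625 + 0.03125 + 0.015625 + 0.015625 + 0.015625 + 0.015625 + 0.0078125 + 0.0078125
= 0.9219
Since 0.9219 ≤ 1, prefix-free code exists


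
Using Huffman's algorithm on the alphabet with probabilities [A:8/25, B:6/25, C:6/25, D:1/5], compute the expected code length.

Huffman tree construction:
Combine smallest probabilities repeatedly
Resulting codes:
  A: 11 (length 2)
  B: 01 (length 2)
  C: 10 (length 2)
  D: 00 (length 2)
Average length = Σ p(s) × length(s) = 2.0000 bits


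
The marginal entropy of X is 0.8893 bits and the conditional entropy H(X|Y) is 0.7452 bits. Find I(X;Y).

I(X;Y) = H(X) - H(X|Y)
I(X;Y) = 0.8893 - 0.7452 = 0.1441 bits


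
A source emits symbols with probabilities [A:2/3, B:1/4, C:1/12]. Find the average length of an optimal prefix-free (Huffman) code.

Huffman tree construction:
Combine smallest probabilities repeatedly
Resulting codes:
  A: 1 (length 1)
  B: 01 (length 2)
  C: 00 (length 2)
Average length = Σ p(s) × length(s) = 1.3333 bits


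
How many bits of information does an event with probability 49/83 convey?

Information content I(x) = -log₂(p(x))
I = -log₂(49/83) = -log₂(0.5904)
I = 0.7603 bits


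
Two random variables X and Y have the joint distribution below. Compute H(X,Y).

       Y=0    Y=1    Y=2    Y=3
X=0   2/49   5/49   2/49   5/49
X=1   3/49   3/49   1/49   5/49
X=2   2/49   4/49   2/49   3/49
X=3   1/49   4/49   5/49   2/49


H(X,Y) = -Σ p(x,y) log₂ p(x,y)
  p(0,0)=2/49: -0.0408 × log₂(0.0408) = 0.1884
  p(0,1)=5/49: -0.1020 × log₂(0.1020) = 0.3360
  p(0,2)=2/49: -0.0408 × log₂(0.0408) = 0.1884
  p(0,3)=5/49: -0.1020 × log₂(0.1020) = 0.3360
  p(1,0)=3/49: -0.0612 × log₂(0.0612) = 0.2467
  p(1,1)=3/49: -0.0612 × log₂(0.0612) = 0.2467
  p(1,2)=1/49: -0.0204 × log₂(0.0204) = 0.1146
  p(1,3)=5/49: -0.1020 × log₂(0.1020) = 0.3360
  p(2,0)=2/49: -0.0408 × log₂(0.0408) = 0.1884
  p(2,1)=4/49: -0.0816 × log₂(0.0816) = 0.2951
  p(2,2)=2/49: -0.0408 × log₂(0.0408) = 0.1884
  p(2,3)=3/49: -0.0612 × log₂(0.0612) = 0.2467
  p(3,0)=1/49: -0.0204 × log₂(0.0204) = 0.1146
  p(3,1)=4/49: -0.0816 × log₂(0.0816) = 0.2951
  p(3,2)=5/49: -0.1020 × log₂(0.1020) = 0.3360
  p(3,3)=2/49: -0.0408 × log₂(0.0408) = 0.1884
H(X,Y) = 3.8453 bits


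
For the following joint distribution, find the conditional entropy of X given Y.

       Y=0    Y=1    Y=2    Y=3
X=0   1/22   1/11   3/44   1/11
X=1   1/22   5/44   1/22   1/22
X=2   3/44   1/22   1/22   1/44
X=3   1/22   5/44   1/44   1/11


H(X|Y) = Σ_y p(y) H(X|Y=y)
  p(Y=0) = 9/44, H(X|Y=0) = 1.9749
  p(Y=1) = 4/11, H(X|Y=1) = 1.9238
  p(Y=2) = 2/11, H(X|Y=2) = 1.9056
  p(Y=3) = 1/4, H(X|Y=3) = 1.8231
H(X|Y) = 0.2045×1.9749 + 0.3636×1.9238 + 0.1818×1.9056 + 0.2500×1.8231 = 1.9058 bits


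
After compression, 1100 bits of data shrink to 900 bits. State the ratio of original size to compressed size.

Compression ratio = Original / Compressed
= 1100 / 900 = 1.22:1


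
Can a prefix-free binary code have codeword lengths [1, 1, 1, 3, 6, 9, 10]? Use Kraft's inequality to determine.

Kraft inequality: Σ 2^(-l_i) ≤ 1 for prefix-free code
Calculating: 2^(-1) + 2^(-1) + 2^(-1) + 2^(-3) + 2^(-6) + 2^(-9) + 2^(-10)
= 0.5 + 0.5 + 0.5 + 0.125 + 0.015625 + 0.001953125 + 0.0009765625
= 1.6436
Since 1.6436 > 1, prefix-free code does not exist


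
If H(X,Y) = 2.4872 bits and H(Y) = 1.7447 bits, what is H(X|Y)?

Chain rule: H(X,Y) = H(X|Y) + H(Y)
H(X|Y) = H(X,Y) - H(Y) = 2.4872 - 1.7447 = 0.7425 bits


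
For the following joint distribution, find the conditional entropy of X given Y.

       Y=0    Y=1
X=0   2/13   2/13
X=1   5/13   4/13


H(X|Y) = Σ_y p(y) H(X|Y=y)
  p(Y=0) = 7/13, H(X|Y=0) = 0.8631
  p(Y=1) = 6/13, H(X|Y=1) = 0.9183
H(X|Y) = 0.5385×0.8631 + 0.4615×0.9183 = 0.8886 bits


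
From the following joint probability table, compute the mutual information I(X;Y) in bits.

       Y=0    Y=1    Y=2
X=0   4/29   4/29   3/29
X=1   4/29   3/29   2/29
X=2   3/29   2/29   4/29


H(X) = 1.5782, H(Y) = 1.5782, H(X,Y) = 3.1247
I(X;Y) = H(X) + H(Y) - H(X,Y) = 0.0318 bits


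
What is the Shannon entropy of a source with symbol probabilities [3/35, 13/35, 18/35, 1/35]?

H(X) = -Σ p(x) log₂ p(x)
  -3/35 × log₂(3/35) = 0.3038
  -13/35 × log₂(13/35) = 0.5307
  -18/35 × log₂(18/35) = 0.4934
  -1/35 × log₂(1/35) = 0.1466
H(X) = 1.4744 bits


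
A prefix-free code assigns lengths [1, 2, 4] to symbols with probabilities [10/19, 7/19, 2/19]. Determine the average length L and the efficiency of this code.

Average length L = Σ p_i × l_i = 1.6842 bits
Entropy H = 1.3600 bits
Efficiency η = H/L × 100% = 80.75%


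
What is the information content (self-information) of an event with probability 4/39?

Information content I(x) = -log₂(p(x))
I = -log₂(4/39) = -log₂(0.1026)
I = 3.2854 bits


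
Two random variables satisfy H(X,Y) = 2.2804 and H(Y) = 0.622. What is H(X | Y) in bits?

Chain rule: H(X,Y) = H(X|Y) + H(Y)
H(X|Y) = H(X,Y) - H(Y) = 2.2804 - 0.622 = 1.6584 bits


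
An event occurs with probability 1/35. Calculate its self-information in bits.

Information content I(x) = -log₂(p(x))
I = -log₂(1/35) = -log₂(0.0286)
I = 5.1293 bits


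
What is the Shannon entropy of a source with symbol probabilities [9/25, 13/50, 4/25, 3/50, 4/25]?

H(X) = -Σ p(x) log₂ p(x)
  -9/25 × log₂(9/25) = 0.5306
  -13/50 × log₂(13/50) = 0.5053
  -4/25 × log₂(4/25) = 0.4230
  -3/50 × log₂(3/50) = 0.2435
  -4/25 × log₂(4/25) = 0.4230
H(X) = 2.1255 bits


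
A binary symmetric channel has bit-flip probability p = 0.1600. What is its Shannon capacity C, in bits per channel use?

For BSC with error probability p:
C = 1 - H(p) where H(p) is binary entropy
H(0.1600) = -0.1600 × log₂(0.1600) - 0.8400 × log₂(0.8400)
H(p) = 0.6343
C = 1 - 0.6343 = 0.3657 bits/use


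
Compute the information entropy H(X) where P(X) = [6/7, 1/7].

H(X) = -Σ p(x) log₂ p(x)
  -6/7 × log₂(6/7) = 0.1906
  -1/7 × log₂(1/7) = 0.4011
H(X) = 0.5917 bits


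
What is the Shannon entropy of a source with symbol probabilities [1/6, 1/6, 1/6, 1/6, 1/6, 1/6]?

H(X) = -Σ p(x) log₂ p(x)
  -1/6 × log₂(1/6) = 0.4308
  -1/6 × log₂(1/6) = 0.4308
  -1/6 × log₂(1/6) = 0.4308
  -1/6 × log₂(1/6) = 0.4308
  -1/6 × log₂(1/6) = 0.4308
  -1/6 × log₂(1/6) = 0.4308
H(X) = 2.5850 bits


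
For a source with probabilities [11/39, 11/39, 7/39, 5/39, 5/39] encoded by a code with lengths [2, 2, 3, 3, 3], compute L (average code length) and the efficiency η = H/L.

Average length L = Σ p_i × l_i = 2.4359 bits
Entropy H = 2.2347 bits
Efficiency η = H/L × 100% = 91.74%


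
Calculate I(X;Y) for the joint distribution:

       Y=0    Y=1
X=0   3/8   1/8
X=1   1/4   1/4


H(X) = 1.0000, H(Y) = 0.9544, H(X,Y) = 1.9056
I(X;Y) = H(X) + H(Y) - H(X,Y) = 0.0488 bits


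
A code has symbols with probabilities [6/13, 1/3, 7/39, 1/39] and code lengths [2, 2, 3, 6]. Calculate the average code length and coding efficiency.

Average length L = Σ p_i × l_i = 2.2821 bits
Entropy H = 1.6235 bits
Efficiency η = H/L × 100% = 71.14%


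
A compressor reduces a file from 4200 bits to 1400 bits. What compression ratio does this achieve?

Compression ratio = Original / Compressed
= 4200 / 1400 = 3.00:1


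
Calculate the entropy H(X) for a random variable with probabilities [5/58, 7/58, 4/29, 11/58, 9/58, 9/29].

H(X) = -Σ p(x) log₂ p(x)
  -5/58 × log₂(5/58) = 0.3048
  -7/58 × log₂(7/58) = 0.3682
  -4/29 × log₂(4/29) = 0.3942
  -11/58 × log₂(11/58) = 0.4549
  -9/58 × log₂(9/58) = 0.4171
  -9/29 × log₂(9/29) = 0.5239
H(X) = 2.4631 bits


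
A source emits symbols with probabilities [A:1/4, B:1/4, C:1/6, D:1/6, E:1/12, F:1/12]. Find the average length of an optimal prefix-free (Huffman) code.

Huffman tree construction:
Combine smallest probabilities repeatedly
Resulting codes:
  A: 01 (length 2)
  B: 10 (length 2)
  C: 110 (length 3)
  D: 111 (length 3)
  E: 000 (length 3)
  F: 001 (length 3)
Average length = Σ p(s) × length(s) = 2.5000 bits


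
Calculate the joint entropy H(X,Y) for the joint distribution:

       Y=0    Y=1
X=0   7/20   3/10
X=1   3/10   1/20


H(X,Y) = -Σ p(x,y) log₂ p(x,y)
  p(0,0)=7/20: -0.3500 × log₂(0.3500) = 0.5301
  p(0,1)=3/10: -0.3000 × log₂(0.3000) = 0.5211
  p(1,0)=3/10: -0.3000 × log₂(0.3000) = 0.5211
  p(1,1)=1/20: -0.0500 × log₂(0.0500) = 0.2161
H(X,Y) = 1.7884 bits


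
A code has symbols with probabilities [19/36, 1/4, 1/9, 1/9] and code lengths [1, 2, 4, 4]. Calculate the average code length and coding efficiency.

Average length L = Σ p_i × l_i = 1.9167 bits
Entropy H = 1.6910 bits
Efficiency η = H/L × 100% = 88.23%


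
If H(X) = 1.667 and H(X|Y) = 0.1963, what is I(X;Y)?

I(X;Y) = H(X) - H(X|Y)
I(X;Y) = 1.667 - 0.1963 = 1.4707 bits


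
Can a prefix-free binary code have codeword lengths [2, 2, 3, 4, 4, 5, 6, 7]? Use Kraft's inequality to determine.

Kraft inequality: Σ 2^(-l_i) ≤ 1 for prefix-free code
Calculating: 2^(-2) + 2^(-2) + 2^(-3) + 2^(-4) + 2^(-4) + 2^(-5) + 2^(-6) + 2^(-7)
= 0.25 + 0.25 + 0.125 + 0.0625 + 0.0625 + 0.03125 + 0.015625 + 0.0078125
= 0.8047
Since 0.8047 ≤ 1, prefix-free code exists


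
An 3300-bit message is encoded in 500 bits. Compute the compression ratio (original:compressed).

Compression ratio = Original / Compressed
= 3300 / 500 = 6.60:1


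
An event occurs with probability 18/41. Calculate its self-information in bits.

Information content I(x) = -log₂(p(x))
I = -log₂(18/41) = -log₂(0.4390)
I = 1.1876 bits


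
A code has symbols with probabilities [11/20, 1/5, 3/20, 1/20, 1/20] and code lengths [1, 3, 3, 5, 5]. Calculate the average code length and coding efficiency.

Average length L = Σ p_i × l_i = 2.1000 bits
Entropy H = 1.7815 bits
Efficiency η = H/L × 100% = 84.83%


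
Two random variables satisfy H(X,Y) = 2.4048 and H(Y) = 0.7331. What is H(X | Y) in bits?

Chain rule: H(X,Y) = H(X|Y) + H(Y)
H(X|Y) = H(X,Y) - H(Y) = 2.4048 - 0.7331 = 1.6717 bits


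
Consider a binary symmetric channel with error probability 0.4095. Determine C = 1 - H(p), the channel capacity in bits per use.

For BSC with error probability p:
C = 1 - H(p) where H(p) is binary entropy
H(0.4095) = -0.4095 × log₂(0.4095) - 0.5905 × log₂(0.5905)
H(p) = 0.9762
C = 1 - 0.9762 = 0.0238 bits/use


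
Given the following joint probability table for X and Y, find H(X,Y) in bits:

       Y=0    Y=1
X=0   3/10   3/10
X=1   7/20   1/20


H(X,Y) = -Σ p(x,y) log₂ p(x,y)
  p(0,0)=3/10: -0.3000 × log₂(0.3000) = 0.5211
  p(0,1)=3/10: -0.3000 × log₂(0.3000) = 0.5211
  p(1,0)=7/20: -0.3500 × log₂(0.3500) = 0.5301
  p(1,1)=1/20: -0.0500 × log₂(0.0500) = 0.2161
H(X,Y) = 1.7884 bits


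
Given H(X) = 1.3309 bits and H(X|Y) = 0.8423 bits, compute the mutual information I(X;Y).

I(X;Y) = H(X) - H(X|Y)
I(X;Y) = 1.3309 - 0.8423 = 0.4886 bits


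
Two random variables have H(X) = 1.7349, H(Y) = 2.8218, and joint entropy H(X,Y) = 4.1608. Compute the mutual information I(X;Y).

I(X;Y) = H(X) + H(Y) - H(X,Y)
I(X;Y) = 1.7349 + 2.8218 - 4.1608 = 0.3959 bits


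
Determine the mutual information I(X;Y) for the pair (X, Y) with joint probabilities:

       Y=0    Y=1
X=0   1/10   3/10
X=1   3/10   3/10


H(X) = 0.9710, H(Y) = 0.9710, H(X,Y) = 1.8955
I(X;Y) = H(X) + H(Y) - H(X,Y) = 0.0464 bits


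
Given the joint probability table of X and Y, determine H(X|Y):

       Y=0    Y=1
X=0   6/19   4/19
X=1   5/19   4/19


H(X|Y) = Σ_y p(y) H(X|Y=y)
  p(Y=0) = 11/19, H(X|Y=0) = 0.9940
  p(Y=1) = 8/19, H(X|Y=1) = 1.0000
H(X|Y) = 0.5789×0.9940 + 0.4211×1.0000 = 0.9965 bits


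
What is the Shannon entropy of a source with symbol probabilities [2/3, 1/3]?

H(X) = -Σ p(x) log₂ p(x)
  -2/3 × log₂(2/3) = 0.3900
  -1/3 × log₂(1/3) = 0.5283
H(X) = 0.9183 bits


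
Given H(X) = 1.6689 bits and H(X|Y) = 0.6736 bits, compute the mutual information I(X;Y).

I(X;Y) = H(X) - H(X|Y)
I(X;Y) = 1.6689 - 0.6736 = 0.9953 bits


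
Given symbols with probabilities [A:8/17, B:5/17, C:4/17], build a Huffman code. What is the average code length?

Huffman tree construction:
Combine smallest probabilities repeatedly
Resulting codes:
  A: 0 (length 1)
  B: 11 (length 2)
  C: 10 (length 2)
Average length = Σ p(s) × length(s) = 1.5294 bits


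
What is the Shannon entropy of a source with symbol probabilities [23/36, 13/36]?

H(X) = -Σ p(x) log₂ p(x)
  -23/36 × log₂(23/36) = 0.4130
  -13/36 × log₂(13/36) = 0.5306
H(X) = 0.9436 bits


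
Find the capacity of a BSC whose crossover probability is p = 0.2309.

For BSC with error probability p:
C = 1 - H(p) where H(p) is binary entropy
H(0.2309) = -0.2309 × log₂(0.2309) - 0.7691 × log₂(0.7691)
H(p) = 0.7796
C = 1 - 0.7796 = 0.2204 bits/use


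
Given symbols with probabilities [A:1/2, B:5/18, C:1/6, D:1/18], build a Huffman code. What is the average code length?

Huffman tree construction:
Combine smallest probabilities repeatedly
Resulting codes:
  A: 0 (length 1)
  B: 11 (length 2)
  C: 101 (length 3)
  D: 100 (length 3)
Average length = Σ p(s) × length(s) = 1.7222 bits


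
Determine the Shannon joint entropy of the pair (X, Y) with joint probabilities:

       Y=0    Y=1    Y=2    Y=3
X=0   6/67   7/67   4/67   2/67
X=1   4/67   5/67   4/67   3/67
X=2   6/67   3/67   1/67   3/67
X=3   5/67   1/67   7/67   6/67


H(X,Y) = -Σ p(x,y) log₂ p(x,y)
  p(0,0)=6/67: -0.0896 × log₂(0.0896) = 0.3117
  p(0,1)=7/67: -0.1045 × log₂(0.1045) = 0.3405
  p(0,2)=4/67: -0.0597 × log₂(0.0597) = 0.2428
  p(0,3)=2/67: -0.0299 × log₂(0.0299) = 0.1512
  p(1,0)=4/67: -0.0597 × log₂(0.0597) = 0.2428
  p(1,1)=5/67: -0.0746 × log₂(0.0746) = 0.2794
  p(1,2)=4/67: -0.0597 × log₂(0.0597) = 0.2428
  p(1,3)=3/67: -0.0448 × log₂(0.0448) = 0.2006
  p(2,0)=6/67: -0.0896 × log₂(0.0896) = 0.3117
  p(2,1)=3/67: -0.0448 × log₂(0.0448) = 0.2006
  p(2,2)=1/67: -0.0149 × log₂(0.0149) = 0.0905
  p(2,3)=3/67: -0.0448 × log₂(0.0448) = 0.2006
  p(3,0)=5/67: -0.0746 × log₂(0.0746) = 0.2794
  p(3,1)=1/67: -0.0149 × log₂(0.0149) = 0.0905
  p(3,2)=7/67: -0.1045 × log₂(0.1045) = 0.3405
  p(3,3)=6/67: -0.0896 × log₂(0.0896) = 0.3117
H(X,Y) = 3.8375 bits


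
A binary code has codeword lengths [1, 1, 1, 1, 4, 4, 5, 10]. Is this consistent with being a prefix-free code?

Kraft inequality: Σ 2^(-l_i) ≤ 1 for prefix-free code
Calculating: 2^(-1) + 2^(-1) + 2^(-1) + 2^(-1) + 2^(-4) + 2^(-4) + 2^(-5) + 2^(-10)
= 0.5 + 0.5 + 0.5 + 0.5 + 0.0625 + 0.0625 + 0.03125 + 0.0009765625
= 2.1572
Since 2.1572 > 1, prefix-free code does not exist


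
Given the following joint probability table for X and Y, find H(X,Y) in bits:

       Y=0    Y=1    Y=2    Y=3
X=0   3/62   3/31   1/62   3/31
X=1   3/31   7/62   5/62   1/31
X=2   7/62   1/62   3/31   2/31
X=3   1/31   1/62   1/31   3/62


H(X,Y) = -Σ p(x,y) log₂ p(x,y)
  p(0,0)=3/62: -0.0484 × log₂(0.0484) = 0.2114
  p(0,1)=3/31: -0.0968 × log₂(0.0968) = 0.3261
  p(0,2)=1/62: -0.0161 × log₂(0.0161) = 0.0960
  p(0,3)=3/31: -0.0968 × log₂(0.0968) = 0.3261
  p(1,0)=3/31: -0.0968 × log₂(0.0968) = 0.3261
  p(1,1)=7/62: -0.1129 × log₂(0.1129) = 0.3553
  p(1,2)=5/62: -0.0806 × log₂(0.0806) = 0.2929
  p(1,3)=1/31: -0.0323 × log₂(0.0323) = 0.1598
  p(2,0)=7/62: -0.1129 × log₂(0.1129) = 0.3553
  p(2,1)=1/62: -0.0161 × log₂(0.0161) = 0.0960
  p(2,2)=3/31: -0.0968 × log₂(0.0968) = 0.3261
  p(2,3)=2/31: -0.0645 × log₂(0.0645) = 0.2551
  p(3,0)=1/31: -0.0323 × log₂(0.0323) = 0.1598
  p(3,1)=1/62: -0.0161 × log₂(0.0161) = 0.0960
  p(3,2)=1/31: -0.0323 × log₂(0.0323) = 0.1598
  p(3,3)=3/62: -0.0484 × log₂(0.0484) = 0.2114
H(X,Y) = 3.7532 bits


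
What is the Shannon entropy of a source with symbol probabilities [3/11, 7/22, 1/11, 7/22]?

H(X) = -Σ p(x) log₂ p(x)
  -3/11 × log₂(3/11) = 0.5112
  -7/22 × log₂(7/22) = 0.5257
  -1/11 × log₂(1/11) = 0.3145
  -7/22 × log₂(7/22) = 0.5257
H(X) = 1.8770 bits


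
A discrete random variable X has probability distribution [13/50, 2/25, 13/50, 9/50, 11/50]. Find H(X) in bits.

H(X) = -Σ p(x) log₂ p(x)
  -13/50 × log₂(13/50) = 0.5053
  -2/25 × log₂(2/25) = 0.2915
  -13/50 × log₂(13/50) = 0.5053
  -9/50 × log₂(9/50) = 0.4453
  -11/50 × log₂(11/50) = 0.4806
H(X) = 2.2280 bits


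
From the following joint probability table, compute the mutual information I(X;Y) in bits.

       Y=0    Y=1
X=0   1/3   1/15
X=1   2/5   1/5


H(X) = 0.9710, H(Y) = 0.8366, H(X,Y) = 1.7819
I(X;Y) = H(X) + H(Y) - H(X,Y) = 0.0257 bits


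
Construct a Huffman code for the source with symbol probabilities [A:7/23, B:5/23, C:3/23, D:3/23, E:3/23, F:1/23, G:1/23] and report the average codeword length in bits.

Huffman tree construction:
Combine smallest probabilities repeatedly
Resulting codes:
  A: 11 (length 2)
  B: 00 (length 2)
  C: 011 (length 3)
  D: 100 (length 3)
  E: 101 (length 3)
  F: 0100 (length 4)
  G: 0101 (length 4)
Average length = Σ p(s) × length(s) = 2.5652 bits


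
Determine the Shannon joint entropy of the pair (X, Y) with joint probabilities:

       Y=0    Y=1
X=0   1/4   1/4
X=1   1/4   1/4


H(X,Y) = -Σ p(x,y) log₂ p(x,y)
  p(0,0)=1/4: -0.2500 × log₂(0.2500) = 0.5000
  p(0,1)=1/4: -0.2500 × log₂(0.2500) = 0.5000
  p(1,0)=1/4: -0.2500 × log₂(0.2500) = 0.5000
  p(1,1)=1/4: -0.2500 × log₂(0.2500) = 0.5000
H(X,Y) = 2.0000 bits


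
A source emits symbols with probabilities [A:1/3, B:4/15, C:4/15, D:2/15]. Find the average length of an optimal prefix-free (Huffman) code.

Huffman tree construction:
Combine smallest probabilities repeatedly
Resulting codes:
  A: 11 (length 2)
  B: 01 (length 2)
  C: 10 (length 2)
  D: 00 (length 2)
Average length = Σ p(s) × length(s) = 2.0000 bits


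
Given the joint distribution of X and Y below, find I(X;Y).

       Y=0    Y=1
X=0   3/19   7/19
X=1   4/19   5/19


H(X) = 0.9980, H(Y) = 0.9495, H(X,Y) = 1.9313
I(X;Y) = H(X) + H(Y) - H(X,Y) = 0.0162 bits


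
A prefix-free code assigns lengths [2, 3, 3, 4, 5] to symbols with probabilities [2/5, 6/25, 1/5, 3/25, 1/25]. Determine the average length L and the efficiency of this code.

Average length L = Σ p_i × l_i = 2.8000 bits
Entropy H = 2.0401 bits
Efficiency η = H/L × 100% = 72.86%


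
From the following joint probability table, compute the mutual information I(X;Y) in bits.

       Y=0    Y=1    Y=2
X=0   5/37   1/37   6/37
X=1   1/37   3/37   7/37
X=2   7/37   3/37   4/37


H(X) = 1.5777, H(Y) = 1.5002, H(X,Y) = 2.9410
I(X;Y) = H(X) + H(Y) - H(X,Y) = 0.1368 bits


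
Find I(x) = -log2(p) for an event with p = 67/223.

Information content I(x) = -log₂(p(x))
I = -log₂(67/223) = -log₂(0.3004)
I = 1.7348 bits


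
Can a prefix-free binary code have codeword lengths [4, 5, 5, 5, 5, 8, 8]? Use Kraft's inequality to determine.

Kraft inequality: Σ 2^(-l_i) ≤ 1 for prefix-free code
Calculating: 2^(-4) + 2^(-5) + 2^(-5) + 2^(-5) + 2^(-5) + 2^(-8) + 2^(-8)
= 0.0625 + 0.03125 + 0.03125 + 0.03125 + 0.03125 + 0.00390625 + 0.00390625
= 0.1953
Since 0.1953 ≤ 1, prefix-free code exists


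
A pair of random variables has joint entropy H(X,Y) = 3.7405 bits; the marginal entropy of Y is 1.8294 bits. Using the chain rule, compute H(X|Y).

Chain rule: H(X,Y) = H(X|Y) + H(Y)
H(X|Y) = H(X,Y) - H(Y) = 3.7405 - 1.8294 = 1.9111 bits


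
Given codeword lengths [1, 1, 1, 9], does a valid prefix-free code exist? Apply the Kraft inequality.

Kraft inequality: Σ 2^(-l_i) ≤ 1 for prefix-free code
Calculating: 2^(-1) + 2^(-1) + 2^(-1) + 2^(-9)
= 0.5 + 0.5 + 0.5 + 0.001953125
= 1.5020
Since 1.5020 > 1, prefix-free code does not exist


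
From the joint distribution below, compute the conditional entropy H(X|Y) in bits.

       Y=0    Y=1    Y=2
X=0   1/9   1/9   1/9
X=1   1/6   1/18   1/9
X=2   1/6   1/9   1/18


H(X|Y) = Σ_y p(y) H(X|Y=y)
  p(Y=0) = 4/9, H(X|Y=0) = 1.5613
  p(Y=1) = 5/18, H(X|Y=1) = 1.5219
  p(Y=2) = 5/18, H(X|Y=2) = 1.5219
H(X|Y) = 0.4444×1.5613 + 0.2778×1.5219 + 0.2778×1.5219 = 1.5394 bits


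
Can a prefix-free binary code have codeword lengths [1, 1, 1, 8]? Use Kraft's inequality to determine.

Kraft inequality: Σ 2^(-l_i) ≤ 1 for prefix-free code
Calculating: 2^(-1) + 2^(-1) + 2^(-1) + 2^(-8)
= 0.5 + 0.5 + 0.5 + 0.00390625
= 1.5039
Since 1.5039 > 1, prefix-free code does not exist


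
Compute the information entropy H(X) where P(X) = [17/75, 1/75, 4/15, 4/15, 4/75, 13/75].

H(X) = -Σ p(x) log₂ p(x)
  -17/75 × log₂(17/75) = 0.4854
  -1/75 × log₂(1/75) = 0.0831
  -4/15 × log₂(4/15) = 0.5085
  -4/15 × log₂(4/15) = 0.5085
  -4/75 × log₂(4/75) = 0.2255
  -13/75 × log₂(13/75) = 0.4383
H(X) = 2.2492 bits


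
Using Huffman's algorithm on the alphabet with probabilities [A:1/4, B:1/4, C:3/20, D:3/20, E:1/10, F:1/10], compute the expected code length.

Huffman tree construction:
Combine smallest probabilities repeatedly
Resulting codes:
  A: 01 (length 2)
  B: 10 (length 2)
  C: 110 (length 3)
  D: 111 (length 3)
  E: 000 (length 3)
  F: 001 (length 3)
Average length = Σ p(s) × length(s) = 2.5000 bits


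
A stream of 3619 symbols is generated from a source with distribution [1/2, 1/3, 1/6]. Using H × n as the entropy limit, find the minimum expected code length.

Entropy H = 1.4591 bits/symbol
Minimum bits = H × n = 1.4591 × 3619
= 5280.66 bits


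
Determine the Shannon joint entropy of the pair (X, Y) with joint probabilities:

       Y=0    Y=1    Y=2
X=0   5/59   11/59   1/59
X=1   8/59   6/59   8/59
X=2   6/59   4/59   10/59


H(X,Y) = -Σ p(x,y) log₂ p(x,y)
  p(0,0)=5/59: -0.0847 × log₂(0.0847) = 0.3018
  p(0,1)=11/59: -0.1864 × log₂(0.1864) = 0.4518
  p(0,2)=1/59: -0.0169 × log₂(0.0169) = 0.0997
  p(1,0)=8/59: -0.1356 × log₂(0.1356) = 0.3909
  p(1,1)=6/59: -0.1017 × log₂(0.1017) = 0.3354
  p(1,2)=8/59: -0.1356 × log₂(0.1356) = 0.3909
  p(2,0)=6/59: -0.1017 × log₂(0.1017) = 0.3354
  p(2,1)=4/59: -0.0678 × log₂(0.0678) = 0.2632
  p(2,2)=10/59: -0.1695 × log₂(0.1695) = 0.4340
H(X,Y) = 3.0029 bits


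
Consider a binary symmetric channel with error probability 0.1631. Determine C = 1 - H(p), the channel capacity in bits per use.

For BSC with error probability p:
C = 1 - H(p) where H(p) is binary entropy
H(0.1631) = -0.1631 × log₂(0.1631) - 0.8369 × log₂(0.8369)
H(p) = 0.6417
C = 1 - 0.6417 = 0.3583 bits/use


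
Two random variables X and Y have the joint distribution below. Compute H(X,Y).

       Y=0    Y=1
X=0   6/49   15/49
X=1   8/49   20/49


H(X,Y) = -Σ p(x,y) log₂ p(x,y)
  p(0,0)=6/49: -0.1224 × log₂(0.1224) = 0.3710
  p(0,1)=15/49: -0.3061 × log₂(0.3061) = 0.5228
  p(1,0)=8/49: -0.1633 × log₂(0.1633) = 0.4269
  p(1,1)=20/49: -0.4082 × log₂(0.4082) = 0.5277
H(X,Y) = 1.8483 bits


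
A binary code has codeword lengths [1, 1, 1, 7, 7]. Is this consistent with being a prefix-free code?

Kraft inequality: Σ 2^(-l_i) ≤ 1 for prefix-free code
Calculating: 2^(-1) + 2^(-1) + 2^(-1) + 2^(-7) + 2^(-7)
= 0.5 + 0.5 + 0.5 + 0.0078125 + 0.0078125
= 1.5156
Since 1.5156 > 1, prefix-free code does not exist


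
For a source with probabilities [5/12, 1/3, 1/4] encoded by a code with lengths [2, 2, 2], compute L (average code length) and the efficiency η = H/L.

Average length L = Σ p_i × l_i = 2.0000 bits
Entropy H = 1.5546 bits
Efficiency η = H/L × 100% = 77.73%


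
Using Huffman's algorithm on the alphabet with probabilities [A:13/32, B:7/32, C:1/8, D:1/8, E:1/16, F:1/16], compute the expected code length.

Huffman tree construction:
Combine smallest probabilities repeatedly
Resulting codes:
  A: 0 (length 1)
  B: 111 (length 3)
  C: 100 (length 3)
  D: 101 (length 3)
  E: 1100 (length 4)
  F: 1101 (length 4)
Average length = Σ p(s) × length(s) = 2.3125 bits


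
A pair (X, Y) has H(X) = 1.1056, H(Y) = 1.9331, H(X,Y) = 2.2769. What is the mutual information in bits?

I(X;Y) = H(X) + H(Y) - H(X,Y)
I(X;Y) = 1.1056 + 1.9331 - 2.2769 = 0.7618 bits


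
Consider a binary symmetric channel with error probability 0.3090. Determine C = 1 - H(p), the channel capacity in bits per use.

For BSC with error probability p:
C = 1 - H(p) where H(p) is binary entropy
H(0.3090) = -0.3090 × log₂(0.3090) - 0.6910 × log₂(0.6910)
H(p) = 0.8920
C = 1 - 0.8920 = 0.1080 bits/use


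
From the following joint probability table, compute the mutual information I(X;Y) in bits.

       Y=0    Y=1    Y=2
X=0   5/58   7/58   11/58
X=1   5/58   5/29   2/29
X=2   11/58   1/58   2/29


H(X) = 1.5691, H(Y) = 1.5820, H(X,Y) = 2.9580
I(X;Y) = H(X) + H(Y) - H(X,Y) = 0.1931 bits


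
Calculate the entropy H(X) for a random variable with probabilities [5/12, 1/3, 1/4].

H(X) = -Σ p(x) log₂ p(x)
  -5/12 × log₂(5/12) = 0.5263
  -1/3 × log₂(1/3) = 0.5283
  -1/4 × log₂(1/4) = 0.5000
H(X) = 1.5546 bits


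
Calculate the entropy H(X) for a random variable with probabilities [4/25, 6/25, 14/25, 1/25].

H(X) = -Σ p(x) log₂ p(x)
  -4/25 × log₂(4/25) = 0.4230
  -6/25 × log₂(6/25) = 0.4941
  -14/25 × log₂(14/25) = 0.4684
  -1/25 × log₂(1/25) = 0.1858
H(X) = 1.5713 bits


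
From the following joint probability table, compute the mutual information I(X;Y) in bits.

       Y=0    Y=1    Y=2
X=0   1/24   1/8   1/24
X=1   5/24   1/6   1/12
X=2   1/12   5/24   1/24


H(X) = 1.5157, H(Y) = 1.4591, H(X,Y) = 2.9194
I(X;Y) = H(X) + H(Y) - H(X,Y) = 0.0554 bits


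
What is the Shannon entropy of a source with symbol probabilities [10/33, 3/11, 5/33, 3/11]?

H(X) = -Σ p(x) log₂ p(x)
  -10/33 × log₂(10/33) = 0.5220
  -3/11 × log₂(3/11) = 0.5112
  -5/33 × log₂(5/33) = 0.4125
  -3/11 × log₂(3/11) = 0.5112
H(X) = 1.9569 bits


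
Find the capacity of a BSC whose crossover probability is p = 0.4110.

For BSC with error probability p:
C = 1 - H(p) where H(p) is binary entropy
H(0.4110) = -0.4110 × log₂(0.4110) - 0.5890 × log₂(0.5890)
H(p) = 0.9770
C = 1 - 0.9770 = 0.0230 bits/use


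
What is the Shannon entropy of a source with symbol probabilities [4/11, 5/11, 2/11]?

H(X) = -Σ p(x) log₂ p(x)
  -4/11 × log₂(4/11) = 0.5307
  -5/11 × log₂(5/11) = 0.5170
  -2/11 × log₂(2/11) = 0.4472
H(X) = 1.4949 bits


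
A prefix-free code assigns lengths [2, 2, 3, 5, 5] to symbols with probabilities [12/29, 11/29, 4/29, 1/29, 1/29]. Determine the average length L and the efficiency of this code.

Average length L = Σ p_i × l_i = 2.3448 bits
Entropy H = 1.7865 bits
Efficiency η = H/L × 100% = 76.19%


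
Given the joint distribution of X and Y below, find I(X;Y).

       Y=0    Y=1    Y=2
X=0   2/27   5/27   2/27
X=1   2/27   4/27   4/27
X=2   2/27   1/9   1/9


H(X) = 1.5790, H(Y) = 1.5305, H(X,Y) = 3.0838
I(X;Y) = H(X) + H(Y) - H(X,Y) = 0.0257 bits


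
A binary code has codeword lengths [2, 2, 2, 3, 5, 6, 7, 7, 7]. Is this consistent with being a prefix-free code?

Kraft inequality: Σ 2^(-l_i) ≤ 1 for prefix-free code
Calculating: 2^(-2) + 2^(-2) + 2^(-2) + 2^(-3) + 2^(-5) + 2^(-6) + 2^(-7) + 2^(-7) + 2^(-7)
= 0.25 + 0.25 + 0.25 + 0.125 + 0.03125 + 0.015625 + 0.0078125 + 0.0078125 + 0.0078125
= 0.9453
Since 0.9453 ≤ 1, prefix-free code exists


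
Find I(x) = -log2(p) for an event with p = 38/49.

Information content I(x) = -log₂(p(x))
I = -log₂(38/49) = -log₂(0.7755)
I = 0.3668 bits


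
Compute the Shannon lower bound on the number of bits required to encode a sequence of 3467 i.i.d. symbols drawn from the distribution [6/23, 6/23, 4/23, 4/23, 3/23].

Entropy H = 2.2725 bits/symbol
Minimum bits = H × n = 2.2725 × 3467
= 7878.76 bits


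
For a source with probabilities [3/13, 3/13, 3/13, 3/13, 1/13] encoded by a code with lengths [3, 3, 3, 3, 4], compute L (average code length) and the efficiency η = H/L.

Average length L = Σ p_i × l_i = 3.0769 bits
Entropy H = 2.2374 bits
Efficiency η = H/L × 100% = 72.72%


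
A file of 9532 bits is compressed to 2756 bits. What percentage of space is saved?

Space savings = (1 - Compressed/Original) × 100%
= (1 - 2756/9532) × 100%
= 71.09%


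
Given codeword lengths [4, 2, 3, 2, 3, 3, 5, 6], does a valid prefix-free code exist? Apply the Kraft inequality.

Kraft inequality: Σ 2^(-l_i) ≤ 1 for prefix-free code
Calculating: 2^(-4) + 2^(-2) + 2^(-3) + 2^(-2) + 2^(-3) + 2^(-3) + 2^(-5) + 2^(-6)
= 0.0625 + 0.25 + 0.125 + 0.25 + 0.125 + 0.125 + 0.03125 + 0.015625
= 0.9844
Since 0.9844 ≤ 1, prefix-free code exists


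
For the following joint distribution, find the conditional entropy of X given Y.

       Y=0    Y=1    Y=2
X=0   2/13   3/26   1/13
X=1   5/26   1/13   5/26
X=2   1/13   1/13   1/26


H(X|Y) = Σ_y p(y) H(X|Y=y)
  p(Y=0) = 11/26, H(X|Y=0) = 1.4949
  p(Y=1) = 7/26, H(X|Y=1) = 1.5567
  p(Y=2) = 4/13, H(X|Y=2) = 1.2988
H(X|Y) = 0.4231×1.4949 + 0.2692×1.5567 + 0.3077×1.2988 = 1.4512 bits


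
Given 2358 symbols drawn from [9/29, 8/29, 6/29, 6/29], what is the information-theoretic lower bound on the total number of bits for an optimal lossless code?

Entropy H = 1.9770 bits/symbol
Minimum bits = H × n = 1.9770 × 2358
= 4661.73 bits


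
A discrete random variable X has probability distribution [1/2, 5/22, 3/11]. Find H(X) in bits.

H(X) = -Σ p(x) log₂ p(x)
  -1/2 × log₂(1/2) = 0.5000
  -5/22 × log₂(5/22) = 0.4858
  -3/11 × log₂(3/11) = 0.5112
H(X) = 1.4970 bits


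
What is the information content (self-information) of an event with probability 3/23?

Information content I(x) = -log₂(p(x))
I = -log₂(3/23) = -log₂(0.1304)
I = 2.9386 bits


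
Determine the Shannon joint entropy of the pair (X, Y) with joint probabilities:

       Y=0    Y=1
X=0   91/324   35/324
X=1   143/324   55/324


H(X,Y) = -Σ p(x,y) log₂ p(x,y)
  p(0,0)=91/324: -0.2809 × log₂(0.2809) = 0.5146
  p(0,1)=35/324: -0.1080 × log₂(0.1080) = 0.3468
  p(1,0)=143/324: -0.4414 × log₂(0.4414) = 0.5208
  p(1,1)=55/324: -0.1698 × log₂(0.1698) = 0.4343
H(X,Y) = 1.8165 bits


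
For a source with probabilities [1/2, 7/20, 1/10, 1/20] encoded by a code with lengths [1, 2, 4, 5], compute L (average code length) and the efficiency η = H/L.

Average length L = Σ p_i × l_i = 1.8500 bits
Entropy H = 1.5784 bits
Efficiency η = H/L × 100% = 85.32%


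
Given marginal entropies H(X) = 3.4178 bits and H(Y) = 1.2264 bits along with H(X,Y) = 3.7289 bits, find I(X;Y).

I(X;Y) = H(X) + H(Y) - H(X,Y)
I(X;Y) = 3.4178 + 1.2264 - 3.7289 = 0.9153 bits


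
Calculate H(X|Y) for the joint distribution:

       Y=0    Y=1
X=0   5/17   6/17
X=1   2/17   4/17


H(X|Y) = Σ_y p(y) H(X|Y=y)
  p(Y=0) = 7/17, H(X|Y=0) = 0.8631
  p(Y=1) = 10/17, H(X|Y=1) = 0.9710
H(X|Y) = 0.4118×0.8631 + 0.5882×0.9710 = 0.9265 bits


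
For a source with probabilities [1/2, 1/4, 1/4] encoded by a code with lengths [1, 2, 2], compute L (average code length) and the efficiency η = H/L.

Average length L = Σ p_i × l_i = 1.5000 bits
Entropy H = 1.5000 bits
Efficiency η = H/L × 100% = 100.00%


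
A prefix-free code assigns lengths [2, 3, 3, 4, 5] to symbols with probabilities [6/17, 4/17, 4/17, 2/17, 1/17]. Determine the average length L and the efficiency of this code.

Average length L = Σ p_i × l_i = 2.8824 bits
Entropy H = 2.1163 bits
Efficiency η = H/L × 100% = 73.42%


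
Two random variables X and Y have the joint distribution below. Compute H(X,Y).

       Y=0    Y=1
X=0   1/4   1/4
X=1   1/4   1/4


H(X,Y) = -Σ p(x,y) log₂ p(x,y)
  p(0,0)=1/4: -0.2500 × log₂(0.2500) = 0.5000
  p(0,1)=1/4: -0.2500 × log₂(0.2500) = 0.5000
  p(1,0)=1/4: -0.2500 × log₂(0.2500) = 0.5000
  p(1,1)=1/4: -0.2500 × log₂(0.2500) = 0.5000
H(X,Y) = 2.0000 bits


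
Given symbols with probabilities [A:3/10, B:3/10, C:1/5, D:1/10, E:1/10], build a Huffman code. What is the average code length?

Huffman tree construction:
Combine smallest probabilities repeatedly
Resulting codes:
  A: 10 (length 2)
  B: 11 (length 2)
  C: 00 (length 2)
  D: 010 (length 3)
  E: 011 (length 3)
Average length = Σ p(s) × length(s) = 2.2000 bits


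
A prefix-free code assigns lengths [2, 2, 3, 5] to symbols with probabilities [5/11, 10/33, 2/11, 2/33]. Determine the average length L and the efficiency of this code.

Average length L = Σ p_i × l_i = 2.3636 bits
Entropy H = 1.7313 bits
Efficiency η = H/L × 100% = 73.25%


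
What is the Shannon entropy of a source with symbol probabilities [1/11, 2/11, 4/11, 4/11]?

H(X) = -Σ p(x) log₂ p(x)
  -1/11 × log₂(1/11) = 0.3145
  -2/11 × log₂(2/11) = 0.4472
  -4/11 × log₂(4/11) = 0.5307
  -4/11 × log₂(4/11) = 0.5307
H(X) = 1.8231 bits


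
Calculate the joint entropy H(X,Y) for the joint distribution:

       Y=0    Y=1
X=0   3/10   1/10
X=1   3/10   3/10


H(X,Y) = -Σ p(x,y) log₂ p(x,y)
  p(0,0)=3/10: -0.3000 × log₂(0.3000) = 0.5211
  p(0,1)=1/10: -0.1000 × log₂(0.1000) = 0.3322
  p(1,0)=3/10: -0.3000 × log₂(0.3000) = 0.5211
  p(1,1)=3/10: -0.3000 × log₂(0.3000) = 0.5211
H(X,Y) = 1.8955 bits


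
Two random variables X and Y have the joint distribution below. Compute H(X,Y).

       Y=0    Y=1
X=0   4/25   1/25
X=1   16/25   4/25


H(X,Y) = -Σ p(x,y) log₂ p(x,y)
  p(0,0)=4/25: -0.1600 × log₂(0.1600) = 0.4230
  p(0,1)=1/25: -0.0400 × log₂(0.0400) = 0.1858
  p(1,0)=16/25: -0.6400 × log₂(0.6400) = 0.4121
  p(1,1)=4/25: -0.1600 × log₂(0.1600) = 0.4230
H(X,Y) = 1.4439 bits


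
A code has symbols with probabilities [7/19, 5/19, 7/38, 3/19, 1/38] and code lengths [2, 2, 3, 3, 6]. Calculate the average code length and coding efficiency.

Average length L = Σ p_i × l_i = 2.4474 bits
Entropy H = 2.0457 bits
Efficiency η = H/L × 100% = 83.59%


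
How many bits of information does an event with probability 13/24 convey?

Information content I(x) = -log₂(p(x))
I = -log₂(13/24) = -log₂(0.5417)
I = 0.8845 bits
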